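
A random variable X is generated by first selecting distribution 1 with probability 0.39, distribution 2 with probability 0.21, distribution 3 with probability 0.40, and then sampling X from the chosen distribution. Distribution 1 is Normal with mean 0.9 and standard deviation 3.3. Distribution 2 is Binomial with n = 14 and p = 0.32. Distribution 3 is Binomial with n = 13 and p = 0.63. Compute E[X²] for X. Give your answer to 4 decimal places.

For each component E[X²] = Var + (mean)², giving 1: 11.7; 2: 23.1168; 3: 70.1064.
Overall E[X²] = 0.39·11.7 + 0.21·23.1168 + 0.4·70.1064 = 37.4601.

37.4601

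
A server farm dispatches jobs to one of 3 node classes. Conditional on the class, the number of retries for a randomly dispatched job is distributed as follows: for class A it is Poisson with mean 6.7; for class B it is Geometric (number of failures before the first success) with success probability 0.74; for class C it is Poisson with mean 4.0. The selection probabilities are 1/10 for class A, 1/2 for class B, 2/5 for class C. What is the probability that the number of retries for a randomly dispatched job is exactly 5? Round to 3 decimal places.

0.077

Conditional on each class, P(X = 5): A: 0.13849; B: 0.000879222; C: 0.156293.
By total probability, P(X = 5) = 0.1·0.13849 + 0.5·0.000879222 + 0.4·0.156293 = 0.076806.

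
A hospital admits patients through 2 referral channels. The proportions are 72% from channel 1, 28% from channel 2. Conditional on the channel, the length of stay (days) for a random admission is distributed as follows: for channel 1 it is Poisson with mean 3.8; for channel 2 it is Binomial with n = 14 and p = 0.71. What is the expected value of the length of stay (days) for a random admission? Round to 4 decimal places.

5.5192

Component means — 1: 3.8; 2: 9.94.
E[X] = 0.72·3.8 + 0.28·9.94 = 5.5192.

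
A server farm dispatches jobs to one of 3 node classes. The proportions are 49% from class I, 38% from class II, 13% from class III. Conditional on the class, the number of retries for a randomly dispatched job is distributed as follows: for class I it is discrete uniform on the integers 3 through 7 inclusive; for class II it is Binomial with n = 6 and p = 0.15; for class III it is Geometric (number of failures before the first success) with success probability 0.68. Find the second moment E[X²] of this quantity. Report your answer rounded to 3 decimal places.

For each component E[X²] = Var + (mean)², giving I: 27; II: 1.575; III: 0.913495.
Overall E[X²] = 0.49·27 + 0.38·1.575 + 0.13·0.913495 = 13.9473.

13.947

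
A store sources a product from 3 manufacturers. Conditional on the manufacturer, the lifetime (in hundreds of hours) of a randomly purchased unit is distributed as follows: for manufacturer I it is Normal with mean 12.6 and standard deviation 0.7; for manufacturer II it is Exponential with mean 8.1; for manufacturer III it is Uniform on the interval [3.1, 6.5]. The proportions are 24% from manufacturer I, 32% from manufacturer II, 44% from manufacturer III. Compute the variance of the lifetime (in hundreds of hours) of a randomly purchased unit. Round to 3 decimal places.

31.050

Per component, I: μ=12.6, E[X²]=159.25; II: μ=8.1, E[X²]=131.22; III: μ=4.8, E[X²]=24.0033.
E[X] = 0.24·12.6 + 0.32·8.1 + 0.44·4.8 = 7.728.
E[X²] = 0.24·159.25 + 0.32·131.22 + 0.44·24.0033 = 90.7719.
Var(X) = E[X²] − (E[X])² = 90.7719 − 59.722 = 31.0499.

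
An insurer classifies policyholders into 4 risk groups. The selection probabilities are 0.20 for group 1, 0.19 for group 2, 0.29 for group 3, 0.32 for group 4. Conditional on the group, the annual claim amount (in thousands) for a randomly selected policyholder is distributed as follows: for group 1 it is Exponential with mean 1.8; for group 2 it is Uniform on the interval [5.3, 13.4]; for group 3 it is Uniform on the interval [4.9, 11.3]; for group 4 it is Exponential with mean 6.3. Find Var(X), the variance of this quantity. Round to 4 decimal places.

Per component, 1: μ=1.8, E[X²]=6.48; 2: μ=9.35, E[X²]=92.89; 3: μ=8.1, E[X²]=69.0233; 4: μ=6.3, E[X²]=79.38.
E[X] = 0.2·1.8 + 0.19·9.35 + 0.29·8.1 + 0.32·6.3 = 6.5015.
E[X²] = 0.2·6.48 + 0.19·92.89 + 0.29·69.0233 + 0.32·79.38 = 64.3635.
Var(X) = E[X²] − (E[X])² = 64.3635 − 42.2695 = 22.094.

22.0940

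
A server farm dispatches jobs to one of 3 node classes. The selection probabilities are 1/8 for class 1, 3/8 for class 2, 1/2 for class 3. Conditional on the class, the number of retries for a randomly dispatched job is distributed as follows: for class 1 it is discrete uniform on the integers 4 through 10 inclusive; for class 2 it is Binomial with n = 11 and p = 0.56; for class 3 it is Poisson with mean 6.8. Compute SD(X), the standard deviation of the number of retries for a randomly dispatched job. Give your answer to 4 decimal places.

2.2425

Per component, 1: μ=7, E[X²]=53; 2: μ=6.16, E[X²]=40.656; 3: μ=6.8, E[X²]=53.04.
E[X] = 0.125·7 + 0.375·6.16 + 0.5·6.8 = 6.585.
E[X²] = 0.125·53 + 0.375·40.656 + 0.5·53.04 = 48.391.
Var(X) = E[X²] − (E[X])² = 48.391 − 43.3622 = 5.02877.
SD(X) = √5.02877 = 2.24249.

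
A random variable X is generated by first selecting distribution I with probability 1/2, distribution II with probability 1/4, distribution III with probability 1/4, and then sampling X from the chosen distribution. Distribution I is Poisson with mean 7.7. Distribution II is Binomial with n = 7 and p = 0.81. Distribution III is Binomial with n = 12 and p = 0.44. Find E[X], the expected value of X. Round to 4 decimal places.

6.5875

Component means — I: 7.7; II: 5.67; III: 5.28.
E[X] = 0.5·7.7 + 0.25·5.67 + 0.25·5.28 = 6.5875.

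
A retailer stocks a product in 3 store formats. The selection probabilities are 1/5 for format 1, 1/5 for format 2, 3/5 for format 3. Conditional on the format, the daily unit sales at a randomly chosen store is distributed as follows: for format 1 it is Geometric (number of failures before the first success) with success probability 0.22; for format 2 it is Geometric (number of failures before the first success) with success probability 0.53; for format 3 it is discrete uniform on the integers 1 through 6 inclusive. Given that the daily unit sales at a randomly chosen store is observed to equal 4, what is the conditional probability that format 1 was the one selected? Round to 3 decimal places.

0.134

Likelihoods P(X=4 | ·): 1: 0.0814331; 2: 0.0258623; 3: 0.166667.
Posterior ∝ prior × likelihood. Numerator for 1: 0.2·0.0814331 = 0.0162866.
Normalizing constant: 0.2·0.0814331 + 0.2·0.0258623 + 0.6·0.166667 = 0.121459.
P(1 | observation) = 0.0162866 / 0.121459 = 0.134091.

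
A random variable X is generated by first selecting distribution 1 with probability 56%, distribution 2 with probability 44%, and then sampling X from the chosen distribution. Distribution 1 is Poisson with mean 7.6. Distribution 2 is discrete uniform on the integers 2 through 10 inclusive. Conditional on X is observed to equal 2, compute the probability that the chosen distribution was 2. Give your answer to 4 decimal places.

0.8580

Likelihoods P(X=2 | ·): 1: 0.014453; 2: 0.111111.
Posterior ∝ prior × likelihood. Numerator for 2: 0.44·0.111111 = 0.0488889.
Normalizing constant: 0.56·0.014453 + 0.44·0.111111 = 0.0569826.
P(2 | observation) = 0.0488889 / 0.0569826 = 0.857962.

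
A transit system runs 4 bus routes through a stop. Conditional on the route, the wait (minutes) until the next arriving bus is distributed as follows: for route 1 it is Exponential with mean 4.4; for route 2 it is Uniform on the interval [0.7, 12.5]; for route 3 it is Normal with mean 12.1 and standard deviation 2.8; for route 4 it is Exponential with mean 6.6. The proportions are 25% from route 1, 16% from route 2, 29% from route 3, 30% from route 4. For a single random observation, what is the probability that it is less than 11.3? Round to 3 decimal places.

Conditional on each route, P(X < 11.3): 1: 0.923325; 2: 0.898305; 3: 0.387548; 4: 0.819517.
By total probability, P(X < 11.3) = 0.25·0.923325 + 0.16·0.898305 + 0.29·0.387548 + 0.3·0.819517 = 0.732804.

0.733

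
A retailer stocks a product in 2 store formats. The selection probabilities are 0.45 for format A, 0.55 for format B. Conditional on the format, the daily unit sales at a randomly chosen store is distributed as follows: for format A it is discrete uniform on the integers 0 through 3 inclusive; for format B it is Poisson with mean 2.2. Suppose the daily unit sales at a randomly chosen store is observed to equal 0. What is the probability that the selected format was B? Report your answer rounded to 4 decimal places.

Likelihoods P(X=0 | ·): A: 0.25; B: 0.110803.
Posterior ∝ prior × likelihood. Numerator for B: 0.55·0.110803 = 0.0609417.
Normalizing constant: 0.45·0.25 + 0.55·0.110803 = 0.173442.
P(B | observation) = 0.0609417 / 0.173442 = 0.351367.

0.3514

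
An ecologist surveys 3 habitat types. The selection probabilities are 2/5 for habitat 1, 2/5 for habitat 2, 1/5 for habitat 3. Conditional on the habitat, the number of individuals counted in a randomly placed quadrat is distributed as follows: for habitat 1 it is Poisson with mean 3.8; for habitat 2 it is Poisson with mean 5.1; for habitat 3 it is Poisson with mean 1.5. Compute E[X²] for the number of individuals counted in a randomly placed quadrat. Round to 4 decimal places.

For each component E[X²] = Var + (mean)², giving 1: 18.24; 2: 31.11; 3: 3.75.
Overall E[X²] = 0.4·18.24 + 0.4·31.11 + 0.2·3.75 = 20.49.

20.4900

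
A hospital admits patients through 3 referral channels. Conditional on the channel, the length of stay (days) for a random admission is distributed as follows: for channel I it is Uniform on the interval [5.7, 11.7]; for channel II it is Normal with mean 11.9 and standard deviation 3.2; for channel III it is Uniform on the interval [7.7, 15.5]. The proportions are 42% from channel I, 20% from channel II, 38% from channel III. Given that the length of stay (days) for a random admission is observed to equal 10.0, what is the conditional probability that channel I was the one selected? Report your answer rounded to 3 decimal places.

0.501

Likelihoods f(10.0 | ·): I: 0.166667; II: 0.104522; III: 0.128205.
Posterior ∝ prior × likelihood. Numerator for I: 0.42·0.166667 = 0.07.
Normalizing constant: 0.42·0.166667 + 0.2·0.104522 + 0.38·0.128205 = 0.139622.
P(I | observation) = 0.07 / 0.139622 = 0.501352.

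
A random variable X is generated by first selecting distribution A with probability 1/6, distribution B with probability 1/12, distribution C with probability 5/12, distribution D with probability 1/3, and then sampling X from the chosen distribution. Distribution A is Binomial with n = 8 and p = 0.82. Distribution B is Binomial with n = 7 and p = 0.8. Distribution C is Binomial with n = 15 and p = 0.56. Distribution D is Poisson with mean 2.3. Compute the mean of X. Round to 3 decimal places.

5.827

Component means — A: 6.56; B: 5.6; C: 8.4; D: 2.3.
E[X] = 0.166667·6.56 + 0.0833333·5.6 + 0.416667·8.4 + 0.333333·2.3 = 5.82667.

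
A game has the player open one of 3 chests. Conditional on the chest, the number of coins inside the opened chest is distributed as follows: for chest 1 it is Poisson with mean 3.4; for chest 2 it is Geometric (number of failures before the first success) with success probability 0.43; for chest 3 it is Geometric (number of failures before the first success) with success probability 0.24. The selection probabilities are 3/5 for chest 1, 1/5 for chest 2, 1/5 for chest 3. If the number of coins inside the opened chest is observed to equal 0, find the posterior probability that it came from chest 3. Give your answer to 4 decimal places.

0.3116

Likelihoods P(X=0 | ·): 1: 0.0333733; 2: 0.43; 3: 0.24.
Posterior ∝ prior × likelihood. Numerator for 3: 0.2·0.24 = 0.048.
Normalizing constant: 0.6·0.0333733 + 0.2·0.43 + 0.2·0.24 = 0.154024.
P(3 | observation) = 0.048 / 0.154024 = 0.31164.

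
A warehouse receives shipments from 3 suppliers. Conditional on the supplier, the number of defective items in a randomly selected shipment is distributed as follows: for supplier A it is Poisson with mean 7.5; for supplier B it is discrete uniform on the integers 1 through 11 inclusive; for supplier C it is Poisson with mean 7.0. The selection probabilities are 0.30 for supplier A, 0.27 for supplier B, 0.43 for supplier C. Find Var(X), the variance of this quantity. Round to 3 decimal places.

8.291

Per component, A: μ=7.5, E[X²]=63.75; B: μ=6, E[X²]=46; C: μ=7, E[X²]=56.
E[X] = 0.3·7.5 + 0.27·6 + 0.43·7 = 6.88.
E[X²] = 0.3·63.75 + 0.27·46 + 0.43·56 = 55.625.
Var(X) = E[X²] − (E[X])² = 55.625 − 47.3344 = 8.2906.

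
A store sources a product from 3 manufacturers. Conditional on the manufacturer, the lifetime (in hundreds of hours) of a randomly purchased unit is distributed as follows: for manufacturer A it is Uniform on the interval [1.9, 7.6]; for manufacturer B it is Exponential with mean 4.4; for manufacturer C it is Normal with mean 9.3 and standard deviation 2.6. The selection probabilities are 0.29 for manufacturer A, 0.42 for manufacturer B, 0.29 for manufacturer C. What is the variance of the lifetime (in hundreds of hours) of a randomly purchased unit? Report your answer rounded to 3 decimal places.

Per component, A: μ=4.75, E[X²]=25.27; B: μ=4.4, E[X²]=38.72; C: μ=9.3, E[X²]=93.25.
E[X] = 0.29·4.75 + 0.42·4.4 + 0.29·9.3 = 5.9225.
E[X²] = 0.29·25.27 + 0.42·38.72 + 0.29·93.25 = 50.6332.
Var(X) = E[X²] − (E[X])² = 50.6332 − 35.076 = 15.5572.

15.557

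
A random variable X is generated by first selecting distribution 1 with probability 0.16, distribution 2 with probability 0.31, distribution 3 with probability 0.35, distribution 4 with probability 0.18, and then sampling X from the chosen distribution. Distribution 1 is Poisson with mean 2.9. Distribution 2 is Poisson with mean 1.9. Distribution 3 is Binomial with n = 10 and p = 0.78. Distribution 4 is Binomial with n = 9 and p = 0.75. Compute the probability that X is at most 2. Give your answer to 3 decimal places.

0.290

Conditional on each component, P(X ≤ 2): 1: 0.445963; 2: 0.70372; 3: 0.000159921; 4: 0.00134277.
By total probability, P(X ≤ 2) = 0.16·0.445963 + 0.31·0.70372 + 0.35·0.000159921 + 0.18·0.00134277 = 0.289805.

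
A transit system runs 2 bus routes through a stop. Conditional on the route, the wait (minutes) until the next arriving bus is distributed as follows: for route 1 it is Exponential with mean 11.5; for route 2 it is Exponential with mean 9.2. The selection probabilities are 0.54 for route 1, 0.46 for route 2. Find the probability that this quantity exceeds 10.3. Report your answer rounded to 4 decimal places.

0.3707

Conditional on each route, P(X > 10.3): 1: 0.408341; 2: 0.326422.
By total probability, P(X > 10.3) = 0.54·0.408341 + 0.46·0.326422 = 0.370658.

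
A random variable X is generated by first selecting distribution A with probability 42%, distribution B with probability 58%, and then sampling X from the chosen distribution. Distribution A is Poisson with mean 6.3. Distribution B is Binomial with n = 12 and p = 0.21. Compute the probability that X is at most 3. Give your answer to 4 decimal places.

Conditional on each component, P(X ≤ 3): A: 0.126374; B: 0.767358.
By total probability, P(X ≤ 3) = 0.42·0.126374 + 0.58·0.767358 = 0.498144.

0.4981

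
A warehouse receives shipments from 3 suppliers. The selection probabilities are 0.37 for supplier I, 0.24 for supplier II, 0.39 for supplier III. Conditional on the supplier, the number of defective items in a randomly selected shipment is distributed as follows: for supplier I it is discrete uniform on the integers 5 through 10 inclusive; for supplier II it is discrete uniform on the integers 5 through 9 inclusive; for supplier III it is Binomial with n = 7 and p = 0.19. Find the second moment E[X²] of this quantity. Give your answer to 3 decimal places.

For each component E[X²] = Var + (mean)², giving I: 59.1667; II: 51; III: 2.8462.
Overall E[X²] = 0.37·59.1667 + 0.24·51 + 0.39·2.8462 = 35.2417.

35.242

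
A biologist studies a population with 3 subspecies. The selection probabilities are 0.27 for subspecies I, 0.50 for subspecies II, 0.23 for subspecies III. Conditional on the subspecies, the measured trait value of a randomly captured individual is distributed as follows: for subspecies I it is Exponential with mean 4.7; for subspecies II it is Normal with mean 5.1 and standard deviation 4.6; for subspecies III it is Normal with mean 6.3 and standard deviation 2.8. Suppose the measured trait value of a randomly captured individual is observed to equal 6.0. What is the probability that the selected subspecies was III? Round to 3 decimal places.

0.357

Likelihoods f(6.0 | ·): I: 0.0593586; II: 0.0850824; III: 0.141664.
Posterior ∝ prior × likelihood. Numerator for III: 0.23·0.141664 = 0.0325827.
Normalizing constant: 0.27·0.0593586 + 0.5·0.0850824 + 0.23·0.141664 = 0.0911507.
P(III | observation) = 0.0325827 / 0.0911507 = 0.35746.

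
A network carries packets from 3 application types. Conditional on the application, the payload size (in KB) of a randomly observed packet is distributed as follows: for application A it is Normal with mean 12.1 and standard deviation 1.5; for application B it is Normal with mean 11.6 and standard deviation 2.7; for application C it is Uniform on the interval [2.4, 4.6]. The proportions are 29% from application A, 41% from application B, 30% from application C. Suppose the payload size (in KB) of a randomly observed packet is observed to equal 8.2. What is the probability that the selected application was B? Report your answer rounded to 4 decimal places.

0.9126

Likelihoods f(8.2 | ·): A: 0.00905531; B: 0.0668665; C: 0.
Posterior ∝ prior × likelihood. Numerator for B: 0.41·0.0668665 = 0.0274153.
Normalizing constant: 0.29·0.00905531 + 0.41·0.0668665 + 0.3·0 = 0.0300413.
P(B | observation) = 0.0274153 / 0.0300413 = 0.912586.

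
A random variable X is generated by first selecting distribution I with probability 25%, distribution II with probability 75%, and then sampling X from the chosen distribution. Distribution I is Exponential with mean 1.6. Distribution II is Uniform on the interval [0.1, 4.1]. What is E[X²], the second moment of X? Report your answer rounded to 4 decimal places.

For each component E[X²] = Var + (mean)², giving I: 5.12; II: 5.74333.
Overall E[X²] = 0.25·5.12 + 0.75·5.74333 = 5.5875.

5.5875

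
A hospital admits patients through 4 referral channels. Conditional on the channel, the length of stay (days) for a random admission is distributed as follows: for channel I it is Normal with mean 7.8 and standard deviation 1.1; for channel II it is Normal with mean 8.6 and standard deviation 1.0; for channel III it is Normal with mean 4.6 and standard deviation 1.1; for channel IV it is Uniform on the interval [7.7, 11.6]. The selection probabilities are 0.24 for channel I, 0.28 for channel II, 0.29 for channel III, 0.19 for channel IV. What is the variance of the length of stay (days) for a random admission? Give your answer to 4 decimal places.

4.8369

Per component, I: μ=7.8, E[X²]=62.05; II: μ=8.6, E[X²]=74.96; III: μ=4.6, E[X²]=22.37; IV: μ=9.65, E[X²]=94.39.
E[X] = 0.24·7.8 + 0.28·8.6 + 0.29·4.6 + 0.19·9.65 = 7.4475.
E[X²] = 0.24·62.05 + 0.28·74.96 + 0.29·22.37 + 0.19·94.39 = 60.3022.
Var(X) = E[X²] − (E[X])² = 60.3022 − 55.4653 = 4.83694.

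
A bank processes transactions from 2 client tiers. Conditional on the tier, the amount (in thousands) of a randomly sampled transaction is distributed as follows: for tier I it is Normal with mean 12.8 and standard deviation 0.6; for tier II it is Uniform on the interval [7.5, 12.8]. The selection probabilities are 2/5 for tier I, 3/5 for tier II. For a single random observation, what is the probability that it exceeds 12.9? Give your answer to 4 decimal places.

0.1735

Conditional on each tier, P(X > 12.9): I: 0.433816; II: 0.
By total probability, P(X > 12.9) = 0.4·0.433816 + 0.6·0 = 0.173526.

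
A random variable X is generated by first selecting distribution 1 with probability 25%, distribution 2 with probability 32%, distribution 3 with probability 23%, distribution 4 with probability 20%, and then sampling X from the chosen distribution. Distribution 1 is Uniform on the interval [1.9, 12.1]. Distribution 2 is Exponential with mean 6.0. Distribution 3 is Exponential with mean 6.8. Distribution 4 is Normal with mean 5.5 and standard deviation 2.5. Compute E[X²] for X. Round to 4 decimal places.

For each component E[X²] = Var + (mean)², giving 1: 57.67; 2: 72; 3: 92.48; 4: 36.5.
Overall E[X²] = 0.25·57.67 + 0.32·72 + 0.23·92.48 + 0.2·36.5 = 66.0279.

66.0279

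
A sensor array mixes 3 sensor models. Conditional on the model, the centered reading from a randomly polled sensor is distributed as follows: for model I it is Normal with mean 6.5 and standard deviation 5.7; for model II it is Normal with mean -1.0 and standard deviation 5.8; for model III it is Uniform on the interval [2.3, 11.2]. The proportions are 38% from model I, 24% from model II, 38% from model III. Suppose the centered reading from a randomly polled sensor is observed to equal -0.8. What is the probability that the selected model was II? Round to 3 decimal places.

0.585

Likelihoods f(-0.8 | ·): I: 0.0308227; II: 0.0687423; III: 0.
Posterior ∝ prior × likelihood. Numerator for II: 0.24·0.0687423 = 0.0164981.
Normalizing constant: 0.38·0.0308227 + 0.24·0.0687423 + 0.38·0 = 0.0282108.
P(II | observation) = 0.0164981 / 0.0282108 = 0.584817.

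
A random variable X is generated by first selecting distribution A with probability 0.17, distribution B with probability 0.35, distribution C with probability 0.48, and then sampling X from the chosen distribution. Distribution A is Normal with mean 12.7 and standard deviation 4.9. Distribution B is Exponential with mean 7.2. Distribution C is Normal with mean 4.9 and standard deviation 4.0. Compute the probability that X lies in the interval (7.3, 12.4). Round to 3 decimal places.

Conditional on each component, P(7.3 < X < 12.4): A: 0.340368; B: 0.184137; C: 0.243857.
By total probability, P(7.3 < X < 12.4) = 0.17·0.340368 + 0.35·0.184137 + 0.48·0.243857 = 0.239362.

0.239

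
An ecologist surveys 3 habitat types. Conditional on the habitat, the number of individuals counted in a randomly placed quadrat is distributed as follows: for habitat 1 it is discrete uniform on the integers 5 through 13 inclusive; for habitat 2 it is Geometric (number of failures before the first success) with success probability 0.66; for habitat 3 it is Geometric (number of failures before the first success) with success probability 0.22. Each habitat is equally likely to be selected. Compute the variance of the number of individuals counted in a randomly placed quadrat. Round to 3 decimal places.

20.180

Per component, 1: μ=9, E[X²]=87.6667; 2: μ=0.515152, E[X²]=1.04591; 3: μ=3.54545, E[X²]=28.686.
E[X] = 0.333333·9 + 0.333333·0.515152 + 0.333333·3.54545 = 4.35354.
E[X²] = 0.333333·87.6667 + 0.333333·1.04591 + 0.333333·28.686 = 39.1328.
Var(X) = E[X²] − (E[X])² = 39.1328 − 18.9533 = 20.1796.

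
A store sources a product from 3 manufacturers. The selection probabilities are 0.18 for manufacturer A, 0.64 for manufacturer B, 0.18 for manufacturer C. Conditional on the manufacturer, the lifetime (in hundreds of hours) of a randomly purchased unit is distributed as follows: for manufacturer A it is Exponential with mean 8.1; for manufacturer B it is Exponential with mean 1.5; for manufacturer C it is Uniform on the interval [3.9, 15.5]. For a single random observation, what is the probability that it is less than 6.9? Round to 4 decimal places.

Conditional on each manufacturer, P(X < 6.9): A: 0.573376; B: 0.989948; C: 0.258621.
By total probability, P(X < 6.9) = 0.18·0.573376 + 0.64·0.989948 + 0.18·0.258621 = 0.783326.

0.7833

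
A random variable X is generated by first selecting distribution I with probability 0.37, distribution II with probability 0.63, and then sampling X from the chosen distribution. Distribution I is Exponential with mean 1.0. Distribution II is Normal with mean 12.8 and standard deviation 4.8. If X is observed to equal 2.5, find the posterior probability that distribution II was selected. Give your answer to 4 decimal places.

Likelihoods f(2.5 | ·): I: 0.082085; II: 0.00831366.
Posterior ∝ prior × likelihood. Numerator for II: 0.63·0.00831366 = 0.00523761.
Normalizing constant: 0.37·0.082085 + 0.63·0.00831366 = 0.0356091.
P(II | observation) = 0.00523761 / 0.0356091 = 0.147086.

0.1471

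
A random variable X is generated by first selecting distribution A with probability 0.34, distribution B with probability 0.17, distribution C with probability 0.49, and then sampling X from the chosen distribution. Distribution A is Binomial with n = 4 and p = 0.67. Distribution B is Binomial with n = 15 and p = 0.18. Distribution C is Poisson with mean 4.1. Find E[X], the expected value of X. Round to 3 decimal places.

Component means — A: 2.68; B: 2.7; C: 4.1.
E[X] = 0.34·2.68 + 0.17·2.7 + 0.49·4.1 = 3.3792.

3.379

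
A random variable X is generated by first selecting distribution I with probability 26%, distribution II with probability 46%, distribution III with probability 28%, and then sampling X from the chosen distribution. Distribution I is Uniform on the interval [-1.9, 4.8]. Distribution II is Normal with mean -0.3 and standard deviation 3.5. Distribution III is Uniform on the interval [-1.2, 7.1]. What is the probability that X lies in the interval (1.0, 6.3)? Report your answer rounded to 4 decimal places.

0.4760

Conditional on each component, P(1.0 < X < 6.3): I: 0.567164; II: 0.325492; III: 0.638554.
By total probability, P(1.0 < X < 6.3) = 0.26·0.567164 + 0.46·0.325492 + 0.28·0.638554 = 0.475984.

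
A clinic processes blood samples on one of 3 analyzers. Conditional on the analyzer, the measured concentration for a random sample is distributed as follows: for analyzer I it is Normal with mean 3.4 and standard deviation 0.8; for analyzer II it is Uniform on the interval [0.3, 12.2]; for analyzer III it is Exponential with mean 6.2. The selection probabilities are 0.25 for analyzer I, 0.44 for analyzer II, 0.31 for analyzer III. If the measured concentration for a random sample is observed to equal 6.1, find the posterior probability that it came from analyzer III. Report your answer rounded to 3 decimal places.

0.333

Likelihoods f(6.1 | ·): I: 0.0016764; II: 0.0840336; III: 0.0603002.
Posterior ∝ prior × likelihood. Numerator for III: 0.31·0.0603002 = 0.0186931.
Normalizing constant: 0.25·0.0016764 + 0.44·0.0840336 + 0.31·0.0603002 = 0.0560869.
P(III | observation) = 0.0186931 / 0.0560869 = 0.333287.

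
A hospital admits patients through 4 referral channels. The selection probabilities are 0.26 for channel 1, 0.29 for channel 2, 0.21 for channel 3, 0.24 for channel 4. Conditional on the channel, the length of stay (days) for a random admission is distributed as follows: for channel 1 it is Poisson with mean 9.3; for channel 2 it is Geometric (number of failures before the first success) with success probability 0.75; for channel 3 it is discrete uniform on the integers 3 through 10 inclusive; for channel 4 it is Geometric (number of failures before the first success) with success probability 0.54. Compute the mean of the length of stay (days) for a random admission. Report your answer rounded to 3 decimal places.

4.084

Component means — 1: 9.3; 2: 0.333333; 3: 6.5; 4: 0.851852.
E[X] = 0.26·9.3 + 0.29·0.333333 + 0.21·6.5 + 0.24·0.851852 = 4.08411.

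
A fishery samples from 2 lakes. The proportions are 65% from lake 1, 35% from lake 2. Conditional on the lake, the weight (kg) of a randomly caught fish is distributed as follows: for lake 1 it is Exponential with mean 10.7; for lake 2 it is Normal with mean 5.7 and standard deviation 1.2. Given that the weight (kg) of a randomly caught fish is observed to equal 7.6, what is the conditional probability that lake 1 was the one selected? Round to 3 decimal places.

0.473

Likelihoods f(7.6 | ·): 1: 0.0459352; 2: 0.0949189.
Posterior ∝ prior × likelihood. Numerator for 1: 0.65·0.0459352 = 0.0298579.
Normalizing constant: 0.65·0.0459352 + 0.35·0.0949189 = 0.0630795.
P(1 | observation) = 0.0298579 / 0.0630795 = 0.473337.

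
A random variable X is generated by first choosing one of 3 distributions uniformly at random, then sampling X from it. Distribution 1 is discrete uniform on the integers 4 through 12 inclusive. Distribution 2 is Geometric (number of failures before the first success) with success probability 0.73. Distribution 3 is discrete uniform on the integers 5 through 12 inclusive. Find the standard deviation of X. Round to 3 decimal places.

4.241

Per component, 1: μ=8, E[X²]=70.6667; 2: μ=0.369863, E[X²]=0.64346; 3: μ=8.5, E[X²]=77.5.
E[X] = 0.333333·8 + 0.333333·0.369863 + 0.333333·8.5 = 5.62329.
E[X²] = 0.333333·70.6667 + 0.333333·0.64346 + 0.333333·77.5 = 49.6034.
Var(X) = E[X²] − (E[X])² = 49.6034 − 31.6214 = 17.982.
SD(X) = √17.982 = 4.24052.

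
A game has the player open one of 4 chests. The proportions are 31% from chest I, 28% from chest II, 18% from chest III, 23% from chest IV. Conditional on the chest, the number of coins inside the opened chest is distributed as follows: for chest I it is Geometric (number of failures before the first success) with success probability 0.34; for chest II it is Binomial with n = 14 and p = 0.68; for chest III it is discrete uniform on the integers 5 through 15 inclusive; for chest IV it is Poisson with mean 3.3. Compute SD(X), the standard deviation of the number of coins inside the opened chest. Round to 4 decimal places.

4.2761

Per component, I: μ=1.94118, E[X²]=9.47751; II: μ=9.52, E[X²]=93.6768; III: μ=10, E[X²]=110; IV: μ=3.3, E[X²]=14.19.
E[X] = 0.31·1.94118 + 0.28·9.52 + 0.18·10 + 0.23·3.3 = 5.82636.
E[X²] = 0.31·9.47751 + 0.28·93.6768 + 0.18·110 + 0.23·14.19 = 52.2312.
Var(X) = E[X²] − (E[X])² = 52.2312 − 33.9465 = 18.2847.
SD(X) = √18.2847 = 4.27606.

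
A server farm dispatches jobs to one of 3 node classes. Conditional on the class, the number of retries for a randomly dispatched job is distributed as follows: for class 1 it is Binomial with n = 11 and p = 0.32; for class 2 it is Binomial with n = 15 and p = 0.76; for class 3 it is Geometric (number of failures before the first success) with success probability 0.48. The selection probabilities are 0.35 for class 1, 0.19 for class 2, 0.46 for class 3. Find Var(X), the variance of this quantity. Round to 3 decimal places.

Per component, 1: μ=3.52, E[X²]=14.784; 2: μ=11.4, E[X²]=132.696; 3: μ=1.08333, E[X²]=3.43056.
E[X] = 0.35·3.52 + 0.19·11.4 + 0.46·1.08333 = 3.89633.
E[X²] = 0.35·14.784 + 0.19·132.696 + 0.46·3.43056 = 31.9647.
Var(X) = E[X²] − (E[X])² = 31.9647 − 15.1814 = 16.7833.

16.783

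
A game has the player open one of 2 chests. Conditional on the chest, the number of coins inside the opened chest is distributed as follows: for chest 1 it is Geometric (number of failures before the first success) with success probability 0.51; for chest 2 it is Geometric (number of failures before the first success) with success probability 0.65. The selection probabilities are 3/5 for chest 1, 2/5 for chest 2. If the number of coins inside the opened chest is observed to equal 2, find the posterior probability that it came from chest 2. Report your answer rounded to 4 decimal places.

Likelihoods P(X=2 | ·): 1: 0.122451; 2: 0.079625.
Posterior ∝ prior × likelihood. Numerator for 2: 0.4·0.079625 = 0.03185.
Normalizing constant: 0.6·0.122451 + 0.4·0.079625 = 0.105321.
P(2 | observation) = 0.03185 / 0.105321 = 0.30241.

0.3024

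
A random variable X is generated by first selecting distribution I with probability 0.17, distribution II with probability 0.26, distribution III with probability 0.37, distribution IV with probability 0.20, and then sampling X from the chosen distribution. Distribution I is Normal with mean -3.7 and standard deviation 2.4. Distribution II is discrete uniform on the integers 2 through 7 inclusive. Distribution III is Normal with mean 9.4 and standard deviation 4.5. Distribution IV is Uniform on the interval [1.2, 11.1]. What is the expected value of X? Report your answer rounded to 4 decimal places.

5.2490

Component means — I: -3.7; II: 4.5; III: 9.4; IV: 6.15.
E[X] = 0.17·-3.7 + 0.26·4.5 + 0.37·9.4 + 0.2·6.15 = 5.249.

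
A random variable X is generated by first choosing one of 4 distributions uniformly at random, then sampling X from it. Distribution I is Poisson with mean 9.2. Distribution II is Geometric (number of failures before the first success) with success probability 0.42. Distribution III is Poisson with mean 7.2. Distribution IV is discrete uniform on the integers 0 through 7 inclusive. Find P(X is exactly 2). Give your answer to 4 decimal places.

0.0725

Conditional on each component, P(X = 2): I: 0.00427599; II: 0.141288; III: 0.0193515; IV: 0.125.
By total probability, P(X = 2) = 0.25·0.00427599 + 0.25·0.141288 + 0.25·0.0193515 + 0.25·0.125 = 0.0724789.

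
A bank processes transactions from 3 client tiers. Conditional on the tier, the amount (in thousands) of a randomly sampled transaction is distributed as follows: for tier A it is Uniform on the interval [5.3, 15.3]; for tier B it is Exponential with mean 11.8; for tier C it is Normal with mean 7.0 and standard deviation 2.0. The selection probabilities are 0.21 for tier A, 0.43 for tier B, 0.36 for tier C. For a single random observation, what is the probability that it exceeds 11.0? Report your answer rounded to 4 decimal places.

0.2678

Conditional on each tier, P(X > 11.0): A: 0.43; B: 0.393685; C: 0.0227501.
By total probability, P(X > 11.0) = 0.21·0.43 + 0.43·0.393685 + 0.36·0.0227501 = 0.267775.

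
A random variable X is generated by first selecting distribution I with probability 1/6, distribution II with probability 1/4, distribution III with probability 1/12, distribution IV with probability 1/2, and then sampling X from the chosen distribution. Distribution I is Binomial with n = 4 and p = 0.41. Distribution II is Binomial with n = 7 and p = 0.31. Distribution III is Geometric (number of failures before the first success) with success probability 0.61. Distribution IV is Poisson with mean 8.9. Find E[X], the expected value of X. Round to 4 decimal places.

5.3191

Component means — I: 1.64; II: 2.17; III: 0.639344; IV: 8.9.
E[X] = 0.166667·1.64 + 0.25·2.17 + 0.0833333·0.639344 + 0.5·8.9 = 5.31911.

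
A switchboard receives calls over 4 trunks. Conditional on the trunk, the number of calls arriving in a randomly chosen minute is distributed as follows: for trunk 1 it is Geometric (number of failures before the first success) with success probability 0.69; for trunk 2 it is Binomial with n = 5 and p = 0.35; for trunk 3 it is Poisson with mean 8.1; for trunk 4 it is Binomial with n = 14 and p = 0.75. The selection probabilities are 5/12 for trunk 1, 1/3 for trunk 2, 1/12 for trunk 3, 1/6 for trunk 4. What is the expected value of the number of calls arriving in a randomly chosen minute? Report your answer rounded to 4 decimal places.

Component means — 1: 0.449275; 2: 1.75; 3: 8.1; 4: 10.5.
E[X] = 0.416667·0.449275 + 0.333333·1.75 + 0.0833333·8.1 + 0.166667·10.5 = 3.19553.

3.1955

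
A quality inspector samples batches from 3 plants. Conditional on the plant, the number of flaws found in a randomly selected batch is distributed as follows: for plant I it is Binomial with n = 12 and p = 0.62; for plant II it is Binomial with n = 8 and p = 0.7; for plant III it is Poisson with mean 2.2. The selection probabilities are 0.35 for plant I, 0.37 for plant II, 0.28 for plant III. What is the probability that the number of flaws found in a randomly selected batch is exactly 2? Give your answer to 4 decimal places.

Conditional on each plant, P(X = 2): I: 0.00159281; II: 0.0100019; III: 0.268144.
By total probability, P(X = 2) = 0.35·0.00159281 + 0.37·0.0100019 + 0.28·0.268144 = 0.0793384.

0.0793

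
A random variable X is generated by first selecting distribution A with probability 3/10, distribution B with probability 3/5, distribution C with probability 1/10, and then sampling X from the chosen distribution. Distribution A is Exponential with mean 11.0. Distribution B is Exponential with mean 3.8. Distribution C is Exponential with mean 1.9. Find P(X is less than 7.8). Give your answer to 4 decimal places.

0.7737

Conditional on each component, P(X < 7.8): A: 0.507909; B: 0.871603; C: 0.983514.
By total probability, P(X < 7.8) = 0.3·0.507909 + 0.6·0.871603 + 0.1·0.983514 = 0.773686.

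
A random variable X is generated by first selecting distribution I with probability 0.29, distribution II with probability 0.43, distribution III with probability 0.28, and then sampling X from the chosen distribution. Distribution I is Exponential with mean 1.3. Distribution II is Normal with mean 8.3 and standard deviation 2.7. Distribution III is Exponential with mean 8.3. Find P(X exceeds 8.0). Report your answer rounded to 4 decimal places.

Conditional on each component, P(X > 8.0): I: 0.00212529; II: 0.544236; III: 0.38142.
By total probability, P(X > 8.0) = 0.29·0.00212529 + 0.43·0.544236 + 0.28·0.38142 = 0.341435.

0.3414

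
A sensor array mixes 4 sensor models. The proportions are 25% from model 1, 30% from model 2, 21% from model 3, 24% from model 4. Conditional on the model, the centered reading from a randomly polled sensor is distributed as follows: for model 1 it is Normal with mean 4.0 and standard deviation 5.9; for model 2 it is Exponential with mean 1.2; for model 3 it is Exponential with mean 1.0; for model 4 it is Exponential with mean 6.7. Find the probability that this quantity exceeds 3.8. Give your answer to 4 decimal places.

Conditional on each model, P(X > 3.8): 1: 0.513521; 2: 0.0421438; 3: 0.0223708; 4: 0.567131.
By total probability, P(X > 3.8) = 0.25·0.513521 + 0.3·0.0421438 + 0.21·0.0223708 + 0.24·0.567131 = 0.281833.

0.2818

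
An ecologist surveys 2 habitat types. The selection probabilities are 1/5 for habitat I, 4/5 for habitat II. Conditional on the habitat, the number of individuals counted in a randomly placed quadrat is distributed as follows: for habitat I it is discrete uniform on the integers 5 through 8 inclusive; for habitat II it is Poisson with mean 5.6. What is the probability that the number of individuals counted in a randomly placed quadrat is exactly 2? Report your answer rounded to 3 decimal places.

Conditional on each habitat, P(X = 2): I: 0; II: 0.0579825.
By total probability, P(X = 2) = 0.2·0 + 0.8·0.0579825 = 0.046386.

0.046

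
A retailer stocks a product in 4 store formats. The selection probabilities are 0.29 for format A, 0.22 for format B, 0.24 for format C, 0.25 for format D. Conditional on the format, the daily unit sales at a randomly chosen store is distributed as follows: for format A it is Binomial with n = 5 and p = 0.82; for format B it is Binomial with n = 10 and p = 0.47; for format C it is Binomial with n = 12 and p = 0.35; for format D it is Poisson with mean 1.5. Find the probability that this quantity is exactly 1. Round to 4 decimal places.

0.0972

Conditional on each format, P(X = 1): A: 0.00430402; B: 0.0155089; C: 0.0367533; D: 0.334695.
By total probability, P(X = 1) = 0.29·0.00430402 + 0.22·0.0155089 + 0.24·0.0367533 + 0.25·0.334695 = 0.0971547.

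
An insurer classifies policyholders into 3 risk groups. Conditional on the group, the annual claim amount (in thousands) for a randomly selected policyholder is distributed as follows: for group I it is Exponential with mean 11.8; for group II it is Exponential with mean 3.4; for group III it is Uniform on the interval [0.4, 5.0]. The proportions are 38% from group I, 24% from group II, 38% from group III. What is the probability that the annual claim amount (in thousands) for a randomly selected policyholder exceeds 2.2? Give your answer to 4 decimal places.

0.6723

Conditional on each group, P(X > 2.2): I: 0.829908; II: 0.523583; III: 0.608696.
By total probability, P(X > 2.2) = 0.38·0.829908 + 0.24·0.523583 + 0.38·0.608696 = 0.672329.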